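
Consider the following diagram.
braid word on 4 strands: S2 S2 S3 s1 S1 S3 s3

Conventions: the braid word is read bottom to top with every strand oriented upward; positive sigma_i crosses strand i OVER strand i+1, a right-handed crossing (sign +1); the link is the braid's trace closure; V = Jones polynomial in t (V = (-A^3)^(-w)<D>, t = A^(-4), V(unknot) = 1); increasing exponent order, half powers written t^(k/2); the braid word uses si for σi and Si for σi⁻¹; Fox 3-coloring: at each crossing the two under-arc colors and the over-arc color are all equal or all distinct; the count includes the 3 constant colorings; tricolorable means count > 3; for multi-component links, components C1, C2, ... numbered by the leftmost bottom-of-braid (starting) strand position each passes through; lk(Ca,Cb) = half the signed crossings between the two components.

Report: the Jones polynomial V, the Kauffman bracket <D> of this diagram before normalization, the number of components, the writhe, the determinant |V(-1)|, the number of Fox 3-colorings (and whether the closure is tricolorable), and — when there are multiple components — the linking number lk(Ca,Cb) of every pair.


V(t) = t^-3 + t^-2 + t^-1 + 1
bracket: -A^-9 - A^-5 - A^-1 - A^3, w = -3
3 components, writhe -3, over 7 crossings
lk(C1,C2) = 0
linking number lk(C1,C3) = 0
lk(C2,C3): -1
det 0, colorings 9 of 3^8 — tricolorable
observation: summing lk over 3 pairs gives -1


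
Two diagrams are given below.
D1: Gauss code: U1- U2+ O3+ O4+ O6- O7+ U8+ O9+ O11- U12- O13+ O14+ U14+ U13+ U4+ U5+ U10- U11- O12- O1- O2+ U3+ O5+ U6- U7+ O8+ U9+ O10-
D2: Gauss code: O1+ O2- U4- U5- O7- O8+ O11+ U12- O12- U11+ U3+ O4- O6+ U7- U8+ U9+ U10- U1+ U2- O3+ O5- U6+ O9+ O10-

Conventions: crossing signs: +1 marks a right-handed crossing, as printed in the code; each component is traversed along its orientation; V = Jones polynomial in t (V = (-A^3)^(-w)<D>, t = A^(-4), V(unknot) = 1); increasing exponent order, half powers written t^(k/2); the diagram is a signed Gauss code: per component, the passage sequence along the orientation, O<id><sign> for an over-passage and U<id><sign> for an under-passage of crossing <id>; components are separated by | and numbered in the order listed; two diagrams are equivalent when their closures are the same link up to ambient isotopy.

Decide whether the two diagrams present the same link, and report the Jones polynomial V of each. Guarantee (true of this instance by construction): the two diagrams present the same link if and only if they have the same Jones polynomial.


same link: no
V(D1) = t + t^3 - t^4  [14 crossings, <D> = -A^-4 + 1 + A^8, w = +4]
V(D2) = 1  (w 0, c 12, <D> = 1)
note: V(t) takes 2 values over 2 diagrams, fixing the grouping


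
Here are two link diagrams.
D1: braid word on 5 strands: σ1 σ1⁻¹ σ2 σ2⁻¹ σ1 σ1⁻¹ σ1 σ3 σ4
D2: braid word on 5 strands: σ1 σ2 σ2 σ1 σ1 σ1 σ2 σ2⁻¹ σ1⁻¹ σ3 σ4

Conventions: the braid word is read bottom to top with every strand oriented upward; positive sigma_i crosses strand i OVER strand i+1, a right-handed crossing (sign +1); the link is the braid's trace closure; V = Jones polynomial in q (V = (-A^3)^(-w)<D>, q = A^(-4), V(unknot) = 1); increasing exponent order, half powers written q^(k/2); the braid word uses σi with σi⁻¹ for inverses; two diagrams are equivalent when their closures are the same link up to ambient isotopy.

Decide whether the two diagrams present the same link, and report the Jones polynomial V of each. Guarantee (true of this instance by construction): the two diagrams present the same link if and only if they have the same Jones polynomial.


same link: no
V(D1) = -q^(-1/2) - q^(1/2)  [9 crossings, <D> = A^7 + A^11, w = +3]
D2 (bracket -A^-5 + A^-1 - A^3 + 2A^7 + A^15; 11 crossings at w = +7): V = -q^(3/2) - 2q^(7/2) + q^(9/2) - q^(11/2) + q^(13/2)
note: 2 values of V(q) split the 2 diagrams


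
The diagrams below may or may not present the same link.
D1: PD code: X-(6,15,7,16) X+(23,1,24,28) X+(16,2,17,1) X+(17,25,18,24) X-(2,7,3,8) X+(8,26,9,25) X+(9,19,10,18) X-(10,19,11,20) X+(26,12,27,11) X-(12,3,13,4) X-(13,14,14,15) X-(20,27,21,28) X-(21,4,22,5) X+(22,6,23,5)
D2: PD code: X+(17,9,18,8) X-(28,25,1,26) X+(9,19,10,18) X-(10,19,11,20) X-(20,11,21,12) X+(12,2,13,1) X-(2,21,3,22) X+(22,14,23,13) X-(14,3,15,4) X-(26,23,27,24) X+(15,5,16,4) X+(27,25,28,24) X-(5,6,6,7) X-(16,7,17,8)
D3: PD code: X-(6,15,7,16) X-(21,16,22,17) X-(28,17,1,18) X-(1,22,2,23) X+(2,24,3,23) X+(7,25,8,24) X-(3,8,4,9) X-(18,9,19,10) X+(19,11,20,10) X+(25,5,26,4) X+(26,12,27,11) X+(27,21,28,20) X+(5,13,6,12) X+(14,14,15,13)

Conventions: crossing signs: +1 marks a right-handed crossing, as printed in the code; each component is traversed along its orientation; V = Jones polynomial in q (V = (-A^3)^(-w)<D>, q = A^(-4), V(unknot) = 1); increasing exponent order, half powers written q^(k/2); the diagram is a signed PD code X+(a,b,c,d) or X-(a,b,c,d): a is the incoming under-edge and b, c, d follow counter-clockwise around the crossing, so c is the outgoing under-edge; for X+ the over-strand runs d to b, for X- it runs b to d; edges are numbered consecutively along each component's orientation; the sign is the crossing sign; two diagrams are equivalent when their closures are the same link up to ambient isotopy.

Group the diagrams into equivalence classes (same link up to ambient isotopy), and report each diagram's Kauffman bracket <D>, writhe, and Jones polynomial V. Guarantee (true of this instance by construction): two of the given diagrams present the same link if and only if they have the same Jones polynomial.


equivalence classes: {D1} | {D2} | {D3}
D1 (bracket -A^-12 + 2A^-8 - 2A^-4 + 3 - 2A^4 + 2A^8 - A^12; 14 crossings at w = 0): V = -q^-3 + 2q^-2 - 2q^-1 + 3 - 2q + 2q^2 - q^3
V(D2) = q^-2 - q^-1 + 1 - q + q^2  (w -2, c 14, <D> = A^-14 - A^-10 + A^-6 - A^-2 + A^2)
D3 (bracket A^6; 14 crossings at w = +2): V = 1
key observation: 3 classes among 3 diagrams; unequal V(q) rules out equality


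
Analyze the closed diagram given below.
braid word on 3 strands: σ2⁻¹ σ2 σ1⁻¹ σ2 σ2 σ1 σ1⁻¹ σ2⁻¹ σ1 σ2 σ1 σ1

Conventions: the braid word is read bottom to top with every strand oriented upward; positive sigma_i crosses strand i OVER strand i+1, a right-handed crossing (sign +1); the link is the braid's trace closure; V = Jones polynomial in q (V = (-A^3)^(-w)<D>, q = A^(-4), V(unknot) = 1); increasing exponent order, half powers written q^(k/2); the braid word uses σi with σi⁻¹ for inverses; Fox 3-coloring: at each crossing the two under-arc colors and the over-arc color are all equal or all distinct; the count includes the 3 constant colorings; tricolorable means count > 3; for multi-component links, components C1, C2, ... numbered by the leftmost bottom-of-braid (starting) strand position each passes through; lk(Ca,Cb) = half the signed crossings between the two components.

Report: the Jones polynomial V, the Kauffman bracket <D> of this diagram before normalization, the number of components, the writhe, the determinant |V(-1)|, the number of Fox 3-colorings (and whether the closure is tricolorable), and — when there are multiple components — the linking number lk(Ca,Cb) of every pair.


V = q + q^3 - q^4
<D> = -A^-4 + 1 + A^8 (w = +4)
1 component over 12 crossings, w = +4
9 Fox colorings among 3^12, |V(-1)| = 3: tricolorable
why: w = +4 (over 12 crossings) is diagram-only; (-A^3)^(-4) removes it from V


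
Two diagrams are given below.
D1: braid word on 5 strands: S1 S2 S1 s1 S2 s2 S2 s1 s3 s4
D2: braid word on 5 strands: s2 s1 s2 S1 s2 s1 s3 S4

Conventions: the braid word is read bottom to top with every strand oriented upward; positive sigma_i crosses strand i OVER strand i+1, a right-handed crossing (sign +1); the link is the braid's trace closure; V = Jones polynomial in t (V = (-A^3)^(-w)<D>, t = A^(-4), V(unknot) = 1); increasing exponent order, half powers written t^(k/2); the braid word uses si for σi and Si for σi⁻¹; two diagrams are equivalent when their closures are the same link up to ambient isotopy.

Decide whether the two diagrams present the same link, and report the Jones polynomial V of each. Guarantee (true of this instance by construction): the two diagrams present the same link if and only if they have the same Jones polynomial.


equivalent: no
D1 (bracket 1 + A^4 + A^8 + A^12; 10 crossings at w = 0): V = t^-3 + t^-2 + t^-1 + 1
D2 (bracket A^-8 + 2 + A^8; 8 crossings at w = +4): V = t + 2t^3 + t^5
key observation: 2 values of V(t) split the 2 diagrams


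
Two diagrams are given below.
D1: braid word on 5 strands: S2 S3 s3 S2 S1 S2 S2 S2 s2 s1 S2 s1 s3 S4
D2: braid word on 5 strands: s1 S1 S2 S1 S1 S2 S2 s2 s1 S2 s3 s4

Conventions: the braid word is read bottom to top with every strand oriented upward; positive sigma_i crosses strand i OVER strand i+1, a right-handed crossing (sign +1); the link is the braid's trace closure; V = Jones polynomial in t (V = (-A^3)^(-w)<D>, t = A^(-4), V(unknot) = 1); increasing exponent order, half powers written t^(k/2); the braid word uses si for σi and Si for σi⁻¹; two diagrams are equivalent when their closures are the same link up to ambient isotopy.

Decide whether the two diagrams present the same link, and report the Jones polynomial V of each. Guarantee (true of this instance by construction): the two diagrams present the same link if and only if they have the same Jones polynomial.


equivalent: yes
D1 (bracket A^-8 - A^-4 + 2 - A^4 + A^8 - A^12; 14 crossings at w = -4): V = -t^-6 + t^-5 - t^-4 + 2t^-3 - t^-2 + t^-1
D2 (bracket A^-2 - A^2 + 2A^6 - A^10 + A^14 - A^18; 12 crossings at w = -2): V = -t^-6 + t^-5 - t^-4 + 2t^-3 - t^-2 + t^-1
key observation: from 14 to 12 crossings by R-moves: one link, two diagrams


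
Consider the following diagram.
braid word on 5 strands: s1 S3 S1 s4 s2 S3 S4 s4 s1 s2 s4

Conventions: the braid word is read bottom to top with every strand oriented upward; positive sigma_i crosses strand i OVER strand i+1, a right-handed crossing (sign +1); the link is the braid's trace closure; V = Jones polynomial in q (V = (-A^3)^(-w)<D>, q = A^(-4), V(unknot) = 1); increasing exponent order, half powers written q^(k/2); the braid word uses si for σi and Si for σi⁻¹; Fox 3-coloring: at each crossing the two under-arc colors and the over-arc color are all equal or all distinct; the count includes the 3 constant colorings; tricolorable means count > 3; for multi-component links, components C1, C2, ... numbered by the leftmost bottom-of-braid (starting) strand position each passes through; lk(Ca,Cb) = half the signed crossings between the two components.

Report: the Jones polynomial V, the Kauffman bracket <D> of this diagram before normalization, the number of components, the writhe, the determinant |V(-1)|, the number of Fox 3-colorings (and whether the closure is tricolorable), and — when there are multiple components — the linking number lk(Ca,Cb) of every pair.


V(q) = -q^(-3/2) + 2q^(-1/2) - 2q^(1/2) + 2q^(3/2) - 3q^(5/2) + q^(7/2) - q^(9/2)
bracket: A^-9 - A^-5 + 3A^-1 - 2A^3 + 2A^7 - 2A^11 + A^15, w = +3
2 components, writhe +3, over 11 crossings
lk(C1,C2) = +2
det 12, colorings 9 of 3^11 — tricolorable
observation: inverse pairs cancel, leaving σ1 σ3⁻¹ σ1⁻¹ σ4 σ2 σ3⁻¹ σ1 σ2 σ4


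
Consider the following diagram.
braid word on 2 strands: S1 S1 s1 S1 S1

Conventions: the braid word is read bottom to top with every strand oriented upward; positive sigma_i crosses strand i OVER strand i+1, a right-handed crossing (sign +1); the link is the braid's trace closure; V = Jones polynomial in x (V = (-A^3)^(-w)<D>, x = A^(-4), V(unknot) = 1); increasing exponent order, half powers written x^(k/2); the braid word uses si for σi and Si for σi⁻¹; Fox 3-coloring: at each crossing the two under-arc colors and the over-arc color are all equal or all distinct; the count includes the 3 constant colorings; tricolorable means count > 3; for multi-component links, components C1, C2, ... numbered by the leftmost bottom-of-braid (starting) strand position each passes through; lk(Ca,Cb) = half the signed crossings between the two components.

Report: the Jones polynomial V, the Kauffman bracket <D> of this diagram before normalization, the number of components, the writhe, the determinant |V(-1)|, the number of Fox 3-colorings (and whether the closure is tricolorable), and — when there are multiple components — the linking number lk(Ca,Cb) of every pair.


Jones polynomial: V(x) = -x^-4 + x^-3 + x^-1
<D> = -A^-5 - A^3 + A^7; writhe -3
components 1, writhe -3 (5 crossings)
3-colorings: 9 of 3^5, det 3 — tricolorable
note: |V(-1)| = 3: so tricolorable, since 3 divides 3


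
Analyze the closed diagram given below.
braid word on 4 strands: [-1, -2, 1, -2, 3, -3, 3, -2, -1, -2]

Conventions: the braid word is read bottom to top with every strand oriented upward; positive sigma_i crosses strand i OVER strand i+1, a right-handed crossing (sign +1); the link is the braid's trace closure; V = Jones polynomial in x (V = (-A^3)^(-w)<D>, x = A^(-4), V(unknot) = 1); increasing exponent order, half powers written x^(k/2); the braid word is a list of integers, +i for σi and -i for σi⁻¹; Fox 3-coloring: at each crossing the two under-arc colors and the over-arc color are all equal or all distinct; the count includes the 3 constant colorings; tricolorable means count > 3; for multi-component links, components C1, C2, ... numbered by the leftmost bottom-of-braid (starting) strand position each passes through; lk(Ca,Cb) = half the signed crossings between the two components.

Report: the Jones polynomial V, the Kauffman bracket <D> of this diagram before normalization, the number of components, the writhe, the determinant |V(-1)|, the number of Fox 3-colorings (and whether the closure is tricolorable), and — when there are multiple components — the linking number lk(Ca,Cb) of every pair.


V(x) = x^(-13/2) - x^(-11/2) + x^(-9/2) - 2x^(-7/2) - x^(-3/2)
bracket: -A^-6 - 2A^2 + A^6 - A^10 + A^14, w = -4
2 components, writhe -4, over 10 crossings
lk(C1,C2) = -1
det 6, colorings 9 of 3^10 — tricolorable
observation: |V(-1)| = 6: so tricolorable, since 3 divides 6


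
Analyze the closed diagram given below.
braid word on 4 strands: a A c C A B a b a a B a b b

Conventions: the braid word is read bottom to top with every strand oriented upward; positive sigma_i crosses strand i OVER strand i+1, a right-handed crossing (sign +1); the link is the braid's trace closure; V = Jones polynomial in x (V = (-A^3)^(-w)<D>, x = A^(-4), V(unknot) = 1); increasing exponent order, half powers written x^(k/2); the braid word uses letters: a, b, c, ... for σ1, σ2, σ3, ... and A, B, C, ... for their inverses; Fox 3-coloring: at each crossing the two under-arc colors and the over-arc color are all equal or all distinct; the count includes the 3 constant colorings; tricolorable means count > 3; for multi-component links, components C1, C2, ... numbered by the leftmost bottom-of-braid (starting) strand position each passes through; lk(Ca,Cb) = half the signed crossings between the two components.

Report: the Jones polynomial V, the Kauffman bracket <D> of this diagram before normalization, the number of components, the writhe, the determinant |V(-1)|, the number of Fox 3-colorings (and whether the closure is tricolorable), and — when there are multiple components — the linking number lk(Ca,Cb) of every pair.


V = -x^(1/2) - x^(5/2) - x^(7/2) + x^(13/2)
<D> = A^-14 - A^-2 - A^2 - A^10 (w = +4)
2 components over 14 crossings, w = +4
lk(C1,C2): 0
9 Fox colorings among 3^14, |V(-1)| = 0: tricolorable
why: w = +4 (over 14 crossings) is diagram-only; (-A^3)^(-4) removes it from V


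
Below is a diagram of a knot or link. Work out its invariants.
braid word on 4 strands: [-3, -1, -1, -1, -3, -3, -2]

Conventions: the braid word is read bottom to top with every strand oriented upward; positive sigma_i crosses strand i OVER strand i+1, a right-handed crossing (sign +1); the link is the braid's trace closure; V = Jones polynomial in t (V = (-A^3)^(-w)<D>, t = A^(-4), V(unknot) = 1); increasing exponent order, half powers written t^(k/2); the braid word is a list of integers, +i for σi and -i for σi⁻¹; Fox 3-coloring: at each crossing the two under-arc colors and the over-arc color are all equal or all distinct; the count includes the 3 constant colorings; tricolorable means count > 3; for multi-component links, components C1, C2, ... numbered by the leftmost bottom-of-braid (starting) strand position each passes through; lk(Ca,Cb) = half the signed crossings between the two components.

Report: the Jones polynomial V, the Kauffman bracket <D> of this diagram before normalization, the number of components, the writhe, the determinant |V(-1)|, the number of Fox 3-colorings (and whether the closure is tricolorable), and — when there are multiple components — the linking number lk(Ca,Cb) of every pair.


Jones polynomial: V(t) = t^-8 - 2t^-7 + t^-6 - 2t^-5 + 2t^-4 + t^-2
<D> = -A^-13 - 2A^-5 + 2A^-1 - A^3 + 2A^7 - A^11; writhe -7
components 1, writhe -7 (7 crossings)
3-colorings: 27 of 3^7, det 9 — tricolorable
note: the span of V is 6, forcing >= 6 crossings in any diagram


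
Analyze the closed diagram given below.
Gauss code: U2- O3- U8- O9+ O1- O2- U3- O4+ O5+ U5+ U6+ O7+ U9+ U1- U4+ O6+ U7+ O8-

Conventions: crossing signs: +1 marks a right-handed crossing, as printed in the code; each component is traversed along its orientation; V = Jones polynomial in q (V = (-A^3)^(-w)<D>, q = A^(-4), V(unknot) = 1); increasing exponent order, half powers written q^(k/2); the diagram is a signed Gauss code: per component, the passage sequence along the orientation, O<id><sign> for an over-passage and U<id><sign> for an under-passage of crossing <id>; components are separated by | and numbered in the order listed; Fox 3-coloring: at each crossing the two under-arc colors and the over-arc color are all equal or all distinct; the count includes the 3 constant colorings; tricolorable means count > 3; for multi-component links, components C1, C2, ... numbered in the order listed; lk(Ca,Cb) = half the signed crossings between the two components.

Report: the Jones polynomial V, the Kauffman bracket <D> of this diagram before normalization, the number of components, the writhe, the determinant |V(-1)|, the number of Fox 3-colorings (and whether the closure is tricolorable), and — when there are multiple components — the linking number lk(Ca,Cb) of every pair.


V(q) = -q^-3 + q^-2 - q^-1 + 3 - q + q^2 - q^3
bracket: A^-9 - A^-5 + A^-1 - 3A^3 + A^7 - A^11 + A^15, w = +1
1 component, writhe +1, over 9 crossings
det 9, colorings 27 of 3^9 — tricolorable
observation: det 9 = |V(-1)|; divisible by 3, so tricolorable


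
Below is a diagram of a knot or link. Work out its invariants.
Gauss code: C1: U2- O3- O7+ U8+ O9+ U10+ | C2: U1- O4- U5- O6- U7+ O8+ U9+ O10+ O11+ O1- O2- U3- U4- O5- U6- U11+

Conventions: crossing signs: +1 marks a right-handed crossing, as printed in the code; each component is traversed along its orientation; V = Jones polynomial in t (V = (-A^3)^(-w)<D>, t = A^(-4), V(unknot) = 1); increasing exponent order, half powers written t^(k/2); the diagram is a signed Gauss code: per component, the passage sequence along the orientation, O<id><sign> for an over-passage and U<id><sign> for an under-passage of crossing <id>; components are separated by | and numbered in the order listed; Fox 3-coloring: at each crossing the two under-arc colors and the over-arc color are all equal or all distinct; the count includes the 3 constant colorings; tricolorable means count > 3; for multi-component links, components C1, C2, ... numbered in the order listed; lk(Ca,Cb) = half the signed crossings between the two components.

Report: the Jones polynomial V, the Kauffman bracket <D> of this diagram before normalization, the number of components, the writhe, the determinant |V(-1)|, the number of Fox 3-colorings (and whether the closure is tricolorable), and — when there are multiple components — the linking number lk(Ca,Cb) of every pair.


V = t^(-7/2) - t^(-5/2) + t^(-3/2) - 2t^(-1/2) - t^(3/2)
<D> = A^-9 + 2A^-1 - A^3 + A^7 - A^11 (w = -1)
2 components over 11 crossings, w = -1
lk(C1,C2): +1
9 Fox colorings among 3^11, |V(-1)| = 6: tricolorable
why: |V(-1)| = 6: so tricolorable, since 3 divides 6


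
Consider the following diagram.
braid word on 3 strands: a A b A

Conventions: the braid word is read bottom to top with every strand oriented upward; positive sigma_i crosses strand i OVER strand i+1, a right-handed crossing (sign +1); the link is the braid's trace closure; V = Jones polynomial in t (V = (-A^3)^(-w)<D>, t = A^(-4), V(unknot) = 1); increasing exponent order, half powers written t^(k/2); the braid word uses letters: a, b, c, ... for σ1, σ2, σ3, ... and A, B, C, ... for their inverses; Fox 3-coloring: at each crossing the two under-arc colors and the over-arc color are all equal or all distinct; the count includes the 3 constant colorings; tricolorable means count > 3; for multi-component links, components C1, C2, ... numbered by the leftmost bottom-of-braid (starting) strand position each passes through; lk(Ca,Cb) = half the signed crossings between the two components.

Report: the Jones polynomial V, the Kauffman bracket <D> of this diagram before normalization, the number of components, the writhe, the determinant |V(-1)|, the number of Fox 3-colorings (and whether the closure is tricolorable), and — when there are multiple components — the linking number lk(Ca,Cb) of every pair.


Jones polynomial: V(t) = 1
<D> = 1; writhe 0
components 1, writhe 0 (4 crossings)
3-colorings: 3 of 3^4, det 1 — not tricolorable
note: |V(-1)| = 1: so not tricolorable, since 3 does not divide 1


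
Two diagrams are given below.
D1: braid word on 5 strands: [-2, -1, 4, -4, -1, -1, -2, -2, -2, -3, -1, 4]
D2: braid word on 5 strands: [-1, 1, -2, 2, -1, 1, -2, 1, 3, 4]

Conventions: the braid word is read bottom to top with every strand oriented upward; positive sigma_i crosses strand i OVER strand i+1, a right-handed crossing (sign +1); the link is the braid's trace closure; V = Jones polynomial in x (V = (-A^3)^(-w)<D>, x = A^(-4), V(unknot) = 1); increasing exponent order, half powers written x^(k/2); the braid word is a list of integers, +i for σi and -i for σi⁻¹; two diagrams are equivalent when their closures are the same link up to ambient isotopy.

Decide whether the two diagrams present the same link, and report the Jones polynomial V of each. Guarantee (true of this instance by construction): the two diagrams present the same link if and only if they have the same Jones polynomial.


equivalent: no
D1 (bracket A^-12 + A^-4 - 1 + A^4 - A^8 + A^12 - A^16; 12 crossings at w = -8): V = -x^-10 + x^-9 - x^-8 + x^-7 - x^-6 + x^-5 + x^-3
V(D2) = 1  [10 crossings, <D> = A^6, w = +2]
observation: 2 values of V(x) split the 2 diagrams


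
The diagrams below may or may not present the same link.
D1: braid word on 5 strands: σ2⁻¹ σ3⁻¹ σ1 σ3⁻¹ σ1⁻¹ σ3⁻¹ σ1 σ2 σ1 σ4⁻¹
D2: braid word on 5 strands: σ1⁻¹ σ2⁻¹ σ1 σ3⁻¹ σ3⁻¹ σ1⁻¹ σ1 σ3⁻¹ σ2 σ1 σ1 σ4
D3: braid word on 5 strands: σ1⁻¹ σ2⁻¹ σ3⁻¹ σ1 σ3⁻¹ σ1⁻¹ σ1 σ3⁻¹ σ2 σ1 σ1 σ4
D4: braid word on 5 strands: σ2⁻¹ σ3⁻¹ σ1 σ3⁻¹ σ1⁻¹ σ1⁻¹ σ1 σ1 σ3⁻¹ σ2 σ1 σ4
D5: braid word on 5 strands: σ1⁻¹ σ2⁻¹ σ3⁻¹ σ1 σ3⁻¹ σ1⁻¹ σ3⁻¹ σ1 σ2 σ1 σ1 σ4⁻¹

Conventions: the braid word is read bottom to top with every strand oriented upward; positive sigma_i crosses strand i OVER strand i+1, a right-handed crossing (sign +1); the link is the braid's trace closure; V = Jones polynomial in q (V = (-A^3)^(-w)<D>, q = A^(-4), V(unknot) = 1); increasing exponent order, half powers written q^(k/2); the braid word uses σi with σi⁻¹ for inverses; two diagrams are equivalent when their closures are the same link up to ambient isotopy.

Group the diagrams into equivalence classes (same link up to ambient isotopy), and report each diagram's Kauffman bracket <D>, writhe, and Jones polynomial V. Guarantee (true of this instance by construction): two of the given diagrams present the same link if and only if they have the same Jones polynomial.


equivalence classes: {D1, D2, D3, D4, D5}
D1 (bracket A^-2 + A^6 - A^10; 10 crossings at w = -2): V = -q^-4 + q^-3 + q^-1
V(D2) = -q^-4 + q^-3 + q^-1  (w 0, c 12, <D> = A^4 + A^12 - A^16)
V(D3) = -q^-4 + q^-3 + q^-1  [12 crossings, <D> = A^4 + A^12 - A^16, w = 0]
V(D4) = -q^-4 + q^-3 + q^-1  [12 crossings, <D> = A^4 + A^12 - A^16, w = 0]
V(D5) = -q^-4 + q^-3 + q^-1  (w -2, c 12, <D> = A^-2 + A^6 - A^10)
key observation: one V(q) for all 5 diagrams — one class (guaranteed)


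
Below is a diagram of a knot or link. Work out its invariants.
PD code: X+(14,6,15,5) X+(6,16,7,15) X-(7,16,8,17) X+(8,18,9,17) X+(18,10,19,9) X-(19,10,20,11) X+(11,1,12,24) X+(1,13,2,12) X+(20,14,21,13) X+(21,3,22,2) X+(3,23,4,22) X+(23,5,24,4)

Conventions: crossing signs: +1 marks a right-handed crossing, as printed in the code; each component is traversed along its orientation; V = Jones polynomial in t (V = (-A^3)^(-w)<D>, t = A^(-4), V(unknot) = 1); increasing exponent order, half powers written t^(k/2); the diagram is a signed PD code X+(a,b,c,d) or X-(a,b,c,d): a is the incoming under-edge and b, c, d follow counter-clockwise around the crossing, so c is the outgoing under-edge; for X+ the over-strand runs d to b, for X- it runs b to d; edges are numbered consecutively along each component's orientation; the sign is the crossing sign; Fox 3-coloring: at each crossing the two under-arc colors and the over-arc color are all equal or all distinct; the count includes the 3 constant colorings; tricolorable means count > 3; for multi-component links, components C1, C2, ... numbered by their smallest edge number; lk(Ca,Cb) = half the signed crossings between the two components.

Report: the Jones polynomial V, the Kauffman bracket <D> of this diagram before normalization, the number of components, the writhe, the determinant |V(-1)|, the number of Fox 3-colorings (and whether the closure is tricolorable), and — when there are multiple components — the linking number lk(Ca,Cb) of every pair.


V(t) = t^3 + t^5 - t^8
bracket: -A^-8 + A^4 + A^12, w = +8
1 component, writhe +8, over 12 crossings
det 3, colorings 9 of 3^12 — tricolorable
observation: w = +8 shifts under R1 moves; the (-A^3)^(-8) factor cancels that in V


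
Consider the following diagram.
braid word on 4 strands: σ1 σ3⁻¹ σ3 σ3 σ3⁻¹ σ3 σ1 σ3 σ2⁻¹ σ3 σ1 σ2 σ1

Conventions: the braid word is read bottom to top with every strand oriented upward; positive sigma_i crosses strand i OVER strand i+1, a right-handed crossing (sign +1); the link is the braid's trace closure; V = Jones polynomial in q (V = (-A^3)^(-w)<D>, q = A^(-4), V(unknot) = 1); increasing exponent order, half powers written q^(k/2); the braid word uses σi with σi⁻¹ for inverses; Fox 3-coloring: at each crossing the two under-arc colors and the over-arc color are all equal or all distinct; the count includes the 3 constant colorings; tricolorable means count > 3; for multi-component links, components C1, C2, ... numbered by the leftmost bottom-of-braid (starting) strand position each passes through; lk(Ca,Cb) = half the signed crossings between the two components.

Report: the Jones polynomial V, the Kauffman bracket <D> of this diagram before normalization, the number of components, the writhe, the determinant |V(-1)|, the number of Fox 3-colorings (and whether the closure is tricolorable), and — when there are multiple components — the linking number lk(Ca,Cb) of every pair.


Jones polynomial: V(q) = q^2 - q^3 + 3q^4 - 3q^5 + 3q^6 - 3q^7 + 2q^8 - q^9
<D> = A^-15 - 2A^-11 + 3A^-7 - 3A^-3 + 3A - 3A^5 + A^9 - A^13; writhe +7
components 1, writhe +7 (13 crossings)
3-colorings: 3 of 3^13, det 17 — not tricolorable
note: free reduction leaves σ1 σ3 σ1 σ3 σ2⁻¹ σ3 σ1 σ2 σ1 of the original 13 letters


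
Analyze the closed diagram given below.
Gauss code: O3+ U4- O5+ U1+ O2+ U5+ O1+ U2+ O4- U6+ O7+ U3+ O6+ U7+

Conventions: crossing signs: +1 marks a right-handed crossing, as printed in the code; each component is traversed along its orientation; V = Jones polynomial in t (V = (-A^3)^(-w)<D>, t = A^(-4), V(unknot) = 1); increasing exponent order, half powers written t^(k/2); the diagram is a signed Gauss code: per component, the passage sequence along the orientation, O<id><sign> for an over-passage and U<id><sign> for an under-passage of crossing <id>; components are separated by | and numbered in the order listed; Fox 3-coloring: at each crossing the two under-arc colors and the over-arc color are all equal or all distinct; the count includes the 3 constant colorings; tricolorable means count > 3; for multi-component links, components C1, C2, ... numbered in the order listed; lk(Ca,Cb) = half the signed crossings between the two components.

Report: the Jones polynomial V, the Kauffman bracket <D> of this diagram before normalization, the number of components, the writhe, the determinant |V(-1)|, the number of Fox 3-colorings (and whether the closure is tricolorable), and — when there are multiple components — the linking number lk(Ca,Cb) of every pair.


Jones polynomial: V(t) = t^2 + 2t^4 - 2t^5 + t^6 - 2t^7 + t^8
<D> = -A^-17 + 2A^-13 - A^-9 + 2A^-5 - 2A^-1 - A^7; writhe +5
components 1, writhe +5 (7 crossings)
3-colorings: 27 of 3^7, det 9 — tricolorable
note: w = +5 (over 7 crossings) is diagram-only; (-A^3)^(-5) removes it from V


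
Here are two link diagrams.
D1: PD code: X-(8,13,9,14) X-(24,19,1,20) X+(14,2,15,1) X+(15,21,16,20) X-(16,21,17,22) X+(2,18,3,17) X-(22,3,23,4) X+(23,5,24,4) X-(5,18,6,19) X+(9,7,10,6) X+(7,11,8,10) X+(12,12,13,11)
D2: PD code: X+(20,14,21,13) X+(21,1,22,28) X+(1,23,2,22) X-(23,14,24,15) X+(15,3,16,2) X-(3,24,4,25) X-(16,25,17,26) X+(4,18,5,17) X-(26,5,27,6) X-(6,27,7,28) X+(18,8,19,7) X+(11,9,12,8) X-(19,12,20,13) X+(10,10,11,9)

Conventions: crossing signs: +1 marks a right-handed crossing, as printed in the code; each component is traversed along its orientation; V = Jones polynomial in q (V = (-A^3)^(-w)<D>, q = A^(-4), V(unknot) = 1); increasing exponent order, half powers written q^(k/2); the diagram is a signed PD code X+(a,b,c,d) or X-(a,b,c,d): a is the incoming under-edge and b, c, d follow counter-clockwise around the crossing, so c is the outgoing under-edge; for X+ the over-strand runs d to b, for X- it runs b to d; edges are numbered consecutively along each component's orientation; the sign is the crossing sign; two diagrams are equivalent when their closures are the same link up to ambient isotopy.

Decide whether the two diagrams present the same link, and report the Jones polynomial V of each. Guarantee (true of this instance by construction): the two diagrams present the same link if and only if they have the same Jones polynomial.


equivalent: no
V(D1) = 1  (w +2, c 12, <D> = A^6)
V(D2) = q^-4 - 2q^-3 + 3q^-2 - 4q^-1 + 5 - 4q + 3q^2 - 2q^3 + q^4  [14 crossings, <D> = A^-10 - 2A^-6 + 3A^-2 - 4A^2 + 5A^6 - 4A^10 + 3A^14 - 2A^18 + A^22, w = +2]
key observation: 2 values of V(q) split the 2 diagrams


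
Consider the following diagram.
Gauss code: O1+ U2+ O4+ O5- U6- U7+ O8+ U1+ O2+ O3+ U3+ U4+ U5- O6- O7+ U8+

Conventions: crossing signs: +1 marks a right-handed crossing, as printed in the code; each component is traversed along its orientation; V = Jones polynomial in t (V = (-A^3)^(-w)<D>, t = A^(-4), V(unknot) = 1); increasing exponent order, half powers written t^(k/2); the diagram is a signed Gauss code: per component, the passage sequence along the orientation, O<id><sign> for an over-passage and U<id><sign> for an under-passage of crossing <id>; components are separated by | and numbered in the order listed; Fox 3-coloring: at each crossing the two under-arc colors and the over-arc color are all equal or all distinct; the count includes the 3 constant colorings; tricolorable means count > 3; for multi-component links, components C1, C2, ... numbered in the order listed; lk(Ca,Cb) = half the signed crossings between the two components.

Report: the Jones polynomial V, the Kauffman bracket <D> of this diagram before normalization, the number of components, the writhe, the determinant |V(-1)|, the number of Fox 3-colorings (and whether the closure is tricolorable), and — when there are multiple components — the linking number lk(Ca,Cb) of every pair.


V(t) = t + t^3 - t^4
bracket: -A^-4 + 1 + A^8, w = +4
1 component, writhe +4, over 8 crossings
det 3, colorings 9 of 3^8 — tricolorable
observation: w = +4 (over 8 crossings) is diagram-only; (-A^3)^(-4) removes it from V


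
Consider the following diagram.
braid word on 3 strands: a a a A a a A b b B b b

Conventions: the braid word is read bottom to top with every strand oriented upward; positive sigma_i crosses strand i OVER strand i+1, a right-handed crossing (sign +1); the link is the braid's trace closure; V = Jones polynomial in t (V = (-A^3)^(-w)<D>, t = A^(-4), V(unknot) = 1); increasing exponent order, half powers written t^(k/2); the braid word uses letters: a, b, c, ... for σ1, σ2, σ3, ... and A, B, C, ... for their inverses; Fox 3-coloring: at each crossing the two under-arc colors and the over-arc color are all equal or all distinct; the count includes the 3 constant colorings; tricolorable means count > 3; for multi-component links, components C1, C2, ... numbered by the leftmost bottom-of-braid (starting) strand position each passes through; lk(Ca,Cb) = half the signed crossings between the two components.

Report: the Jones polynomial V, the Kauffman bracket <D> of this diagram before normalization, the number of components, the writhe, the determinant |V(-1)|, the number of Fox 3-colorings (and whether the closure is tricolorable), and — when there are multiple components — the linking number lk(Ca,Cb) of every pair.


Jones polynomial: V(t) = t^2 + 2t^4 - 2t^5 + t^6 - 2t^7 + t^8
<D> = A^-14 - 2A^-10 + A^-6 - 2A^-2 + 2A^2 + A^10; writhe +6
components 1, writhe +6 (12 crossings)
3-colorings: 27 of 3^12, det 9 — tricolorable
note: det 9 = |V(-1)|; divisible by 3, so tricolorable


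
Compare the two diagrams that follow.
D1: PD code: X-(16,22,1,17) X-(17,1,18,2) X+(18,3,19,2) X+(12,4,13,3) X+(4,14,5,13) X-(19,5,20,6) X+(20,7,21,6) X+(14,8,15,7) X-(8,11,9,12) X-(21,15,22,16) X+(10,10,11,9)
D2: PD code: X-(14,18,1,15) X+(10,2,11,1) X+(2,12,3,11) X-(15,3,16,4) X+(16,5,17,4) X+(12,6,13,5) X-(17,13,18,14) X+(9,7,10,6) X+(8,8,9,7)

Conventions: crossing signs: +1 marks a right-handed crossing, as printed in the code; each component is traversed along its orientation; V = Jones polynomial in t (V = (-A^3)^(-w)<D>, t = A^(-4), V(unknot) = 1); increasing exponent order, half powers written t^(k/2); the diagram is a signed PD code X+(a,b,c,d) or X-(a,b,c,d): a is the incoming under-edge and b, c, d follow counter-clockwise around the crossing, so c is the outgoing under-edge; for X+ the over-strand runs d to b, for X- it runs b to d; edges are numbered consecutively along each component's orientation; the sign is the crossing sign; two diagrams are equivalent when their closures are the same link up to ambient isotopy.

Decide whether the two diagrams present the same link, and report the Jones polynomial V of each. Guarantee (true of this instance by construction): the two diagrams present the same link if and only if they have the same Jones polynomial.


equivalent: yes
D1 (bracket -A^-11 + A^-7 - A^-3 + 2A + A^9; 11 crossings at w = +1): V = -t^(-3/2) - 2t^(1/2) + t^(3/2) - t^(5/2) + t^(7/2)
V(D2) = -t^(-3/2) - 2t^(1/2) + t^(3/2) - t^(5/2) + t^(7/2)  [9 crossings, <D> = -A^-5 + A^-1 - A^3 + 2A^7 + A^15, w = +3]
observation: all 2 diagrams share one V(t), hence one class


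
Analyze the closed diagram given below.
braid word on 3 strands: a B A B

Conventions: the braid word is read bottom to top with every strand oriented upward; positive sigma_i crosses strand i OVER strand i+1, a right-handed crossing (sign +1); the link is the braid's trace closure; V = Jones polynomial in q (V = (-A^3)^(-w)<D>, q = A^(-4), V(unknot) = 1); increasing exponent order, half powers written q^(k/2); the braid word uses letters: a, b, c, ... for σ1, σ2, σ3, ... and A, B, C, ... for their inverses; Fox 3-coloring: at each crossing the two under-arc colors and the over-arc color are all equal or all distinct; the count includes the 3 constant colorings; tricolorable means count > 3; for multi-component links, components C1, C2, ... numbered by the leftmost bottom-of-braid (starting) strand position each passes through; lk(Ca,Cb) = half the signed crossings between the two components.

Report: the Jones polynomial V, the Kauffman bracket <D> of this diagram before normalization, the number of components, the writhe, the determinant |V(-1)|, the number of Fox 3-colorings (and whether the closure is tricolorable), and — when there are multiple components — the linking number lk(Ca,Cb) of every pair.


Jones polynomial: V(q) = 1
<D> = A^-6; writhe -2
components 1, writhe -2 (4 crossings)
3-colorings: 3 of 3^4, det 1 — not tricolorable
note: w = -2 (over 4 crossings) is diagram-only; (-A^3)^(2) removes it from V


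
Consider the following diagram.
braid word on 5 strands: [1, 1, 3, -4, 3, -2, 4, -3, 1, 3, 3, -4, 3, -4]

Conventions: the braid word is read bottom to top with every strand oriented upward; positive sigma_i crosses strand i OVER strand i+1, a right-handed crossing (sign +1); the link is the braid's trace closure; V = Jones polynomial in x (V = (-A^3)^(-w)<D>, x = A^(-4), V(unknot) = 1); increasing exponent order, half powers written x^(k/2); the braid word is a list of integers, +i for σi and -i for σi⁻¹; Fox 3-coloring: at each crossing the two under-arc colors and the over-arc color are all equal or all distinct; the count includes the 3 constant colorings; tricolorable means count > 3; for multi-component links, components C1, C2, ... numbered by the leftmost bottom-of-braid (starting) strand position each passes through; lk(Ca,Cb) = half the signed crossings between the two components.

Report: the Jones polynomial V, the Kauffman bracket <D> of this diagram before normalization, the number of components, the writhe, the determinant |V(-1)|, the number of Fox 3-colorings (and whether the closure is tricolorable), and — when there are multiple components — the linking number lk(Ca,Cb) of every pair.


Jones polynomial: V(x) = x^2 + 2x^4 - 2x^5 + x^6 - 2x^7 + x^8
<D> = A^-20 - 2A^-16 + A^-12 - 2A^-8 + 2A^-4 + A^4; writhe +4
components 1, writhe +4 (14 crossings)
3-colorings: 27 of 3^14, det 9 — tricolorable
note: w = +4 shifts under R1 moves; the (-A^3)^(-4) factor cancels that in V


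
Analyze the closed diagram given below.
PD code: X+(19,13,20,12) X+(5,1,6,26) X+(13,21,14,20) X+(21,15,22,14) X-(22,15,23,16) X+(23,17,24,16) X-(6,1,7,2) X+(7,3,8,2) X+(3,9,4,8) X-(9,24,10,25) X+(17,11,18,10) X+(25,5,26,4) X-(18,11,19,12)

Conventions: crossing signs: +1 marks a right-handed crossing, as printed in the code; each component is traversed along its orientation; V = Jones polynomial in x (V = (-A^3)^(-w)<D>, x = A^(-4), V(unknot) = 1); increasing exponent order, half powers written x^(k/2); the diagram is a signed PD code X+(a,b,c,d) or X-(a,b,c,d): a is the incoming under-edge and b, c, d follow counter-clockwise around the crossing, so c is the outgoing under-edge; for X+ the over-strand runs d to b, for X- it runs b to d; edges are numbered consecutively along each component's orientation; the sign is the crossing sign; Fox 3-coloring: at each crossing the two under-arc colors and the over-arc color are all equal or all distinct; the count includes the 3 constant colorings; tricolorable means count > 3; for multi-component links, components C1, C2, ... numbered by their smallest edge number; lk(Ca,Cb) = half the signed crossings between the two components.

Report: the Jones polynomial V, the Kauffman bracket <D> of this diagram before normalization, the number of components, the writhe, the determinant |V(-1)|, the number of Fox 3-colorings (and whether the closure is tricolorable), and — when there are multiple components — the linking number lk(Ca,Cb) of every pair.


V = x^2 + 2x^4 - 2x^5 + x^6 - 2x^7 + x^8
<D> = -A^-17 + 2A^-13 - A^-9 + 2A^-5 - 2A^-1 - A^7 (w = +5)
1 component over 13 crossings, w = +5
27 Fox colorings among 3^13, |V(-1)| = 9: tricolorable
why: the span of V is 6, forcing >= 6 crossings in any diagram
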